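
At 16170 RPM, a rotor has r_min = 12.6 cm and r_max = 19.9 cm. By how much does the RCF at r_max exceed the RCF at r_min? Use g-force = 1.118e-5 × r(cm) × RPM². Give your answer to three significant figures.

ΔRCF = 1.118 × 10⁻⁵ × (r_max − r_min) × N² = 1.118 × 10⁻⁵ × 7.3 × 261,468,900 ≈ 21,339.5

21300 x g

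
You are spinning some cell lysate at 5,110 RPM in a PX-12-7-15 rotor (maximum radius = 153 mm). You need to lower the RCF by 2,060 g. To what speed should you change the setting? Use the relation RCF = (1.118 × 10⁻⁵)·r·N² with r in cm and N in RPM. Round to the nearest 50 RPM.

r = 153 mm = 15.3 cm
Current RCF = 1.118 × 10⁻⁵ × 15.3 × (5110)² = 1.118 × 10⁻⁵ × 15.3 × 26,112,100 ≈ 4,466.6 × g
Target RCF = 4,466.6 − 2,060 = 2,406.6 × g
N² = 2,406.6 / (17.1054 × 10⁻⁵) = 14,069,241
N ≈ √14,069,241 ≈ 3,750.9

N₂ ≈ 3750 RPM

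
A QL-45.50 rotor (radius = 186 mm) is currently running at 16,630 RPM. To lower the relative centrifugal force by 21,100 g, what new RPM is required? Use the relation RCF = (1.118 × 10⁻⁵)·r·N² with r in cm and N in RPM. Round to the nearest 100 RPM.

N₂ ≈ 13200 RPM

r = 186 mm = 18.6 cm
Current RCF = 1.118 × 10⁻⁵ × 18.6 × (16630)² = 1.118 × 10⁻⁵ × 18.6 × 276,556,900 ≈ 57,509.5 × g
Target RCF = 57,509.5 − 21,100 = 36,409.5 × g
N² = 36,409.5 / (20.7948 × 10⁻⁵) = 175,089,445
N ≈ √175,089,445 ≈ 13,232.1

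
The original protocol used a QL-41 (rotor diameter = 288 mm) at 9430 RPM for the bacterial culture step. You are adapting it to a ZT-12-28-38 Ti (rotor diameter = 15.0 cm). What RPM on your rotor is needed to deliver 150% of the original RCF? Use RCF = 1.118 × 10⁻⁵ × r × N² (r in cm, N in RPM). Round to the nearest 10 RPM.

Original rotor: r = 288 mm / 2 = 144 mm = 14.4 cm
RCF_original = 1.118 × 10⁻⁵ × 14.4 × (9430)² = 1.118 × 10⁻⁵ × 14.4 × 88,924,900 ≈ 14,316.2 × g
Target RCF = 1.5 × 14,316.2 ≈ 21,474.3 × g
Your rotor: r = 15.0 / 2 = 7.5 cm
21,474.3 = 1.118 × 10⁻⁵ × 7.5 × N²
N² = 21,474.3 / (8.385 × 10⁻⁵) = 256,103,757
N ≈ √256,103,757 ≈ 16,003.2

≈ 16000 RPM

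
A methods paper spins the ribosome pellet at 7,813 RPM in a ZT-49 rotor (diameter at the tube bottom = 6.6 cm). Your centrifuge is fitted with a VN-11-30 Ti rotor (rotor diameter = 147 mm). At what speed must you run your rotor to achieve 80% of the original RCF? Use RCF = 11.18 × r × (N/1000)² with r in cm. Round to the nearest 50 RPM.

4700 RPM

Original rotor: r = 6.6 / 2 = 3.3 cm
RCF_original = 11.18 × 3.3 × (7.813)² = 11.18 × 3.3 × 61.042969 ≈ 2,252.1 × g
Target RCF = 0.8 × 2,252.1 ≈ 1,801.7 × g
Your rotor: r = 147 mm / 2 = 73.5 mm = 7.35 cm
1,801.7 = 11.18 × 7.35 × (N/1000)²
(N/1000)² = 1,801.7 / 82.173 = 21.92569
N = 1000 × √21.92569 ≈ 4,682.5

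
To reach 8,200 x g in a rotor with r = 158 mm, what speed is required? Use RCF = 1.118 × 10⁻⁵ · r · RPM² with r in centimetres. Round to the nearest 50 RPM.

r = 158 mm = 15.8 cm
RCF = 1.118 × 10⁻⁵ × r × N²
8,200 = 1.118 × 10⁻⁵ × 15.8 × N²
N² = 8,200 / (17.6644 × 10⁻⁵) = 46,421,050
N ≈ √46,421,050 ≈ 6,813.3

≈ 6800 RPM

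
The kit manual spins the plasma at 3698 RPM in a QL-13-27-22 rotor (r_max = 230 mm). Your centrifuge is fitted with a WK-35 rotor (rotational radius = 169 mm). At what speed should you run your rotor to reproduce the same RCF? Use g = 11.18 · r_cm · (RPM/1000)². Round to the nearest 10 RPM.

4310 RPM

Original rotor: r = 230 mm = 23.0 cm
RCF_original = 11.18 × 23 × (3.698)² = 11.18 × 23 × 13.675204 ≈ 3,516.4 × g
Your rotor: r = 169 mm = 16.9 cm
3,516.4 = 11.18 × 16.9 × (N/1000)²
(N/1000)² = 3,516.4 / 188.942 = 18.611
N = 1000 × √18.611 ≈ 4,314.0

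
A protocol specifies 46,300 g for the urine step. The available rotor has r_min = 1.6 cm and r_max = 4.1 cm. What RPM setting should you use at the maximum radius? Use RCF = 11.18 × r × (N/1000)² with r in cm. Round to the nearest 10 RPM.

Use r_max = 4.1 cm.
RCF = 11.18 × r × (N/1000)²
46,300 = 11.18 × 4.1 × (N/1000)²
(N/1000)² = 46,300 / 45.838 = 1010.079
N = 1000 × √1010.079 ≈ 31,781.7

≈ 31780 RPM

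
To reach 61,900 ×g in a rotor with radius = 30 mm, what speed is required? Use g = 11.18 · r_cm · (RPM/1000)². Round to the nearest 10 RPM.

N ≈ 42960 RPM

r = 30 mm = 3.0 cm
61,900 = 11.18 × 3 × (N/1000)²
(N/1000)² = 61,900 / 33.54 = 1845.558
N = 1000 × √1845.558 ≈ 42,960.0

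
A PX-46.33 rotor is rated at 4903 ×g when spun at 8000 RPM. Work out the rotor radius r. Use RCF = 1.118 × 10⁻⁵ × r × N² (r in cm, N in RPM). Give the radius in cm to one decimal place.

≈ 6.9 cm

RCF = 1.118 × 10⁻⁵ × r × N²
4903 = 1.118 × 10⁻⁵ × r × (8000)²
r = 4903 / (1.118 × 10⁻⁵ × 64,000,000) = 4903 / 715.52 ≈ 6.852 cm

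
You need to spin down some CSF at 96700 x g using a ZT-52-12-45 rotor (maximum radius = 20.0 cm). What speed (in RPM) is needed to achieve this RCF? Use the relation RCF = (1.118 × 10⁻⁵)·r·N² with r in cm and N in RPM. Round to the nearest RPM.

20796 RPM

96,700 = 1.118 × 10⁻⁵ × 20 × N²
N² = 96,700 / (22.36 × 10⁻⁵) = 432,468,694
N ≈ √432,468,694 ≈ 20,795.9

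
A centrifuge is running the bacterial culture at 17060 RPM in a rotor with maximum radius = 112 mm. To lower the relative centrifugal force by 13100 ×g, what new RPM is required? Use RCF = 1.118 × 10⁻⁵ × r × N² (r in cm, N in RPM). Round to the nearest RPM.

r = 112 mm = 11.2 cm
Current RCF = 1.118 × 10⁻⁵ × 11.2 × (17060)² = 1.118 × 10⁻⁵ × 11.2 × 291,043,600 ≈ 36,443.3 × g
Target RCF = 36,443.3 − 13,100 = 23,343.3 × g
N² = 23,343.3 / (12.5216 × 10⁻⁵) = 186,424,259
N ≈ √186,424,259 ≈ 13,653.7

≈ 13654 RPM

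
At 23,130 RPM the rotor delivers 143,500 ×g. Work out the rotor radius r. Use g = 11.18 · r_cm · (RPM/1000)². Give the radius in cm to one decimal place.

r ≈ 24.0 cm

143500 = 11.18 × r × (23.13)²
r = 143500 / (11.18 × 534.9969) = 143500 / 5981.265 ≈ 23.992 cm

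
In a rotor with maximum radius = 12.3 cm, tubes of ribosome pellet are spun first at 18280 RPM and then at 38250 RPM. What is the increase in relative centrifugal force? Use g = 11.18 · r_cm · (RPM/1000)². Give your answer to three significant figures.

≈ 155000 ×g

RCF₁ = 11.18 × 12.3 × (18.28)² = 11.18 × 12.3 × 334.1584 ≈ 45,951.5 × g
RCF₂ = 11.18 × 12.3 × (38.25)² = 11.18 × 12.3 × 1,463.0625 ≈ 201,191.6 × g
Increase = 201,191.6 − 45,951.5 = 155,240.1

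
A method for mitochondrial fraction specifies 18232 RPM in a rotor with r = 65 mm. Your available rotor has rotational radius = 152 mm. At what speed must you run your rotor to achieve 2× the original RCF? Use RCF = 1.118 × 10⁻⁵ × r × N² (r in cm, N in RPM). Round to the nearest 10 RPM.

≈ 16860 RPM

Original rotor: r = 65 mm = 6.5 cm
RCF = 1.118 × 10⁻⁵ × r × N²
RCF_original = 1.118 × 10⁻⁵ × 6.5 × (18232)² = 1.118 × 10⁻⁵ × 6.5 × 332,405,824 ≈ 24,155.9 × g
Target RCF = 2 × 24,155.9 ≈ 48,311.8 × g
Your rotor: r = 152 mm = 15.2 cm
48,311.8 = 1.118 × 10⁻⁵ × 15.2 × N²
N² = 48,311.8 / (16.9936 × 10⁻⁵) = 284,294,087
N ≈ √284,294,087 ≈ 16,861.0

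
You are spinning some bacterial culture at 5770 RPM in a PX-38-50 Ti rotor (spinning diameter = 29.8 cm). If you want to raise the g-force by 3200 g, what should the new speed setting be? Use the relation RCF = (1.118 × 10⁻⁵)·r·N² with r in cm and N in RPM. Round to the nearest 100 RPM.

r = 29.8 / 2 = 14.9 cm
Current RCF = 1.118 × 10⁻⁵ × 14.9 × (5770)² = 1.118 × 10⁻⁵ × 14.9 × 33,292,900 ≈ 5,546 × g
Target RCF = 5,546 + 3,200 = 8,746 × g
N² = 8,746 / (16.6582 × 10⁻⁵) = 52,502,671
N ≈ √52,502,671 ≈ 7,245.9

7200 RPM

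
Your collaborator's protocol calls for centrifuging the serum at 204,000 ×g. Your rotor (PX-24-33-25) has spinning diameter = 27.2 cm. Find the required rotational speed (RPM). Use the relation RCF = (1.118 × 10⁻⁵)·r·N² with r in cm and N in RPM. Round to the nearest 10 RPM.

r = 27.2 / 2 = 13.6 cm
RCF = 1.118 × 10⁻⁵ × r × N²
204,000 = 1.118 × 10⁻⁵ × 13.6 × N²
N² = 204,000 / (15.2048 × 10⁻⁵) = 1,341,681,574
N ≈ √1,341,681,574 ≈ 36,629.0

36630 RPM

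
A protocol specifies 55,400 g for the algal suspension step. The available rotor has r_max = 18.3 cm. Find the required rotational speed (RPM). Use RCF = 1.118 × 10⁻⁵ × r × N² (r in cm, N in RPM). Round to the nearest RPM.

16455 RPM

RCF = 1.118 × 10⁻⁵ × r × N²
55,400 = 1.118 × 10⁻⁵ × 18.3 × N²
N² = 55,400 / (20.4594 × 10⁻⁵) = 270,780,179
N ≈ √270,780,179 ≈ 16,455.4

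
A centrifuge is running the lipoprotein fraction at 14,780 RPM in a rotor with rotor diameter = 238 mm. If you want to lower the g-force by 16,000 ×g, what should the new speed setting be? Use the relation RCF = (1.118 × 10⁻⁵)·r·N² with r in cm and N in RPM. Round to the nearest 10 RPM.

r = 238 mm / 2 = 119 mm = 11.9 cm
Current RCF = 1.118 × 10⁻⁵ × 11.9 × (14780)² = 1.118 × 10⁻⁵ × 11.9 × 218,448,400 ≈ 29,062.8 × g
Target RCF = 29,062.8 − 16,000 = 13,062.8 × g
N² = 13,062.8 / (13.3042 × 10⁻⁵) = 98,185,535
N ≈ √98,185,535 ≈ 9,908.9

9910 RPM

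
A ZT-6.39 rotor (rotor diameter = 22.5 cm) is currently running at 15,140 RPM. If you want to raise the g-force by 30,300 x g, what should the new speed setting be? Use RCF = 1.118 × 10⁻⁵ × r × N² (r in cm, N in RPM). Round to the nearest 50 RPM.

N₂ ≈ 21700 RPM

r = 22.5 / 2 = 11.25 cm
Current RCF = 1.118 × 10⁻⁵ × 11.25 × (15140)² = 1.118 × 10⁻⁵ × 11.25 × 229,219,600 ≈ 28,830.1 × g
Target RCF = 28,830.1 + 30,300 = 59,130.1 × g
N² = 59,130.1 / (12.5775 × 10⁻⁵) = 470,126,019
N ≈ √470,126,019 ≈ 21,682.4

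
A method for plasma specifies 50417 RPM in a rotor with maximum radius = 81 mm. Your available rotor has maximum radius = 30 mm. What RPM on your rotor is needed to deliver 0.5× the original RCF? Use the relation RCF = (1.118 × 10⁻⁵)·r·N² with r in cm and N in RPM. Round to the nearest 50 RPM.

58600 RPM

Original rotor: r = 81 mm = 8.1 cm
RCF = 1.118 × 10⁻⁵ × r × N²
RCF_original = 1.118 × 10⁻⁵ × 8.1 × (50417)² = 1.118 × 10⁻⁵ × 8.1 × 2,541,873,889 ≈ 230,187 × g
Target RCF = 0.5 × 230,187 ≈ 115,093.5 × g
Your rotor: r = 30 mm = 3.0 cm
115,093.5 = 1.118 × 10⁻⁵ × 3 × N²
N² = 115,093.5 / (3.354 × 10⁻⁵) = 3,431,529,517
N ≈ √3,431,529,517 ≈ 58,579.3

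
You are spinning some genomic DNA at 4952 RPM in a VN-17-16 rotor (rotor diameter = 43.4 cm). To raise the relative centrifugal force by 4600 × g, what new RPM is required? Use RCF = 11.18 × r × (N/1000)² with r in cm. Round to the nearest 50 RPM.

6600 RPM

r = 43.4 / 2 = 21.7 cm
Current RCF = 11.18 × 21.7 × (4.952)² = 11.18 × 21.7 × 24.522304 ≈ 5,949.3 × g
Target RCF = 5,949.3 + 4,600 = 10,549.3 × g
(N/1000)² = 10,549.3 / 242.606 = 43.48326
N = 1000 × √43.48326 ≈ 6,594.2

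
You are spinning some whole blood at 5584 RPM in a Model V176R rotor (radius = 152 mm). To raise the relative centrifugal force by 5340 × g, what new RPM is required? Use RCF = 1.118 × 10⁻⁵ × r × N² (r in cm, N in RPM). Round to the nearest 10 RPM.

N₂ ≈ 7910 RPM

r = 152 mm = 15.2 cm
Current RCF = 1.118 × 10⁻⁵ × 15.2 × (5584)² = 1.118 × 10⁻⁵ × 15.2 × 31,181,056 ≈ 5,298.8 × g
Target RCF = 5,298.8 + 5,340 = 10,638.8 × g
N² = 10,638.8 / (16.9936 × 10⁻⁵) = 62,604,745
N ≈ √62,604,745 ≈ 7,912.3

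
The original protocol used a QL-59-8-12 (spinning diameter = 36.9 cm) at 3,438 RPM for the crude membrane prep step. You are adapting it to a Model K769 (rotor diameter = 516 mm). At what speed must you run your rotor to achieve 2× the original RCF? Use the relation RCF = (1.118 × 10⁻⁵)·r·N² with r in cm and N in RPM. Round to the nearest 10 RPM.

≈ 4110 RPM

Original rotor: r = 36.9 / 2 = 18.45 cm
RCF_original = 1.118 × 10⁻⁵ × 18.45 × (3438)² = 1.118 × 10⁻⁵ × 18.45 × 11,819,844 ≈ 2,438.1 × g
Target RCF = 2 × 2,438.1 ≈ 4,876.2 × g
Your rotor: r = 516 mm / 2 = 258 mm = 25.8 cm
4,876.2 = 1.118 × 10⁻⁵ × 25.8 × N²
N² = 4,876.2 / (28.8444 × 10⁻⁵) = 16,905,188
N ≈ √16,905,188 ≈ 4,111.6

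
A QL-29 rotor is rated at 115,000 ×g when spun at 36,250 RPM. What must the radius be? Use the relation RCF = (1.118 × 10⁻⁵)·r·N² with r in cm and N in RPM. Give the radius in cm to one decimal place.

≈ 7.8 cm

RCF = 1.118 × 10⁻⁵ × r × N²
115000 = 1.118 × 10⁻⁵ × r × (36250)²
r = 115000 / (1.118 × 10⁻⁵ × 1,314,062,500) = 115000 / 14691.22 ≈ 7.828 cm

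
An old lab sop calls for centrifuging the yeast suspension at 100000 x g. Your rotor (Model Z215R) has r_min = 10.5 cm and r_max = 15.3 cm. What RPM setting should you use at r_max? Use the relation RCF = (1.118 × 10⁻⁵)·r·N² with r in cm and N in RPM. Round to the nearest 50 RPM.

≈ 24200 RPM

Use r_max = 15.3 cm.
100,000 = 1.118 × 10⁻⁵ × 15.3 × N²
N² = 100,000 / (17.1054 × 10⁻⁵) = 584,610,708
N ≈ √584,610,708 ≈ 24,178.7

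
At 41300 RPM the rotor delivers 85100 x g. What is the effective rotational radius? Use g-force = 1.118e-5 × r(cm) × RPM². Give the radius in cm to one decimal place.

85100 = 1.118 × 10⁻⁵ × r × (41300)²
r = 85100 / (1.118 × 10⁻⁵ × 1,705,690,000) = 85100 / 19069.61 ≈ 4.463 cm

≈ 4.5 cm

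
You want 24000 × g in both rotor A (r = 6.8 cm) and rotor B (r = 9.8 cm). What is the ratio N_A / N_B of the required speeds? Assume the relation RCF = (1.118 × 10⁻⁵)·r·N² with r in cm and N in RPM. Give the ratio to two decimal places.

At fixed RCF, N ∝ 1/√r, so N_A/N_B = √(r_B/r_A) = √(9.8/6.8) = √1.441176 = 1.2005.

1.20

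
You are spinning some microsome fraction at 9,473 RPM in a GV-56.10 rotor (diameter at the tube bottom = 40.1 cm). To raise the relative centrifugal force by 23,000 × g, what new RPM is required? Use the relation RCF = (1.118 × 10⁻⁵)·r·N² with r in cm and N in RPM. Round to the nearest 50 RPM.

r = 40.1 / 2 = 20.05 cm
Current RCF = 1.118 × 10⁻⁵ × 20.05 × (9473)² = 1.118 × 10⁻⁵ × 20.05 × 89,737,729 ≈ 20,115.5 × g
Target RCF = 20,115.5 + 23,000 = 43,115.5 × g
N² = 43,115.5 / (22.4159 × 10⁻⁵) = 192,343,381
N ≈ √192,343,381 ≈ 13,868.8

13850 RPM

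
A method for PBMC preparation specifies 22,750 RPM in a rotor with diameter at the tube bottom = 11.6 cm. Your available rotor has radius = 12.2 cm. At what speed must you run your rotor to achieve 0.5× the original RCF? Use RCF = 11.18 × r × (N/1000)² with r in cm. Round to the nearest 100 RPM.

Original rotor: r = 11.6 / 2 = 5.8 cm
RCF_original = 11.18 × 5.8 × (22.75)² = 11.18 × 5.8 × 517.5625 ≈ 33,560.8 × g
Target RCF = 0.5 × 33,560.8 ≈ 16,780.4 × g
16,780.4 = 11.18 × 12.2 × (N/1000)²
(N/1000)² = 16,780.4 / 136.396 = 123.0271
N = 1000 × √123.0271 ≈ 11,091.8

11100 RPM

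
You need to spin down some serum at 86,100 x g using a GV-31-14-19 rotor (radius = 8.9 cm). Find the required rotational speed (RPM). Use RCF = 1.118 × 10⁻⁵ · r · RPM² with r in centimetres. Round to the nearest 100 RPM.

RCF = 1.118 × 10⁻⁵ × r × N²
86,100 = 1.118 × 10⁻⁵ × 8.9 × N²
N² = 86,100 / (9.9502 × 10⁻⁵) = 865,309,240
N ≈ √865,309,240 ≈ 29,416.1

≈ 29400 RPM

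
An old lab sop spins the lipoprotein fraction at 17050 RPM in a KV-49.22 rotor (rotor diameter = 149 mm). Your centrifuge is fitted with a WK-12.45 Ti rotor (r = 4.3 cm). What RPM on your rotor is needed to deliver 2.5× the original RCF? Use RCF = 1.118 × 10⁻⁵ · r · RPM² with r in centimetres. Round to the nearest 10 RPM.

Original rotor: r = 149 mm / 2 = 74.5 mm = 7.45 cm
RCF_original = 1.118 × 10⁻⁵ × 7.45 × (17050)² = 1.118 × 10⁻⁵ × 7.45 × 290,702,500 ≈ 24,212.9 × g
Target RCF = 2.5 × 24,212.9 ≈ 60,532.2 × g
60,532.2 = 1.118 × 10⁻⁵ × 4.3 × N²
N² = 60,532.2 / (4.8074 × 10⁻⁵) = 1,259,146,316
N ≈ √1,259,146,316 ≈ 35,484.5

35480 RPM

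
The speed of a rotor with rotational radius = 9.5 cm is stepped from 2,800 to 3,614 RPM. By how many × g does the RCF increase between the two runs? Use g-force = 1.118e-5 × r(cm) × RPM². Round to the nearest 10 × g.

550 × g

RCF₁ = 1.118 × 10⁻⁵ × 9.5 × (2800)² = 1.118 × 10⁻⁵ × 9.5 × 7,840,000 ≈ 832.7 × g
RCF₂ = 1.118 × 10⁻⁵ × 9.5 × (3614)² = 1.118 × 10⁻⁵ × 9.5 × 13,060,996 ≈ 1,387.2 × g
Increase = 1,387.2 − 832.7 = 554.5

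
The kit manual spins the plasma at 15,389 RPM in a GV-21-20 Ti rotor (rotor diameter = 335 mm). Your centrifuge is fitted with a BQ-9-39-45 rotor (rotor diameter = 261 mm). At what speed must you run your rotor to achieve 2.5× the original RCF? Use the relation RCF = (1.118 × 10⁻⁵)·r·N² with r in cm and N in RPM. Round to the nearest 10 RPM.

27570 RPM

Original rotor: r = 335 mm / 2 = 167.5 mm = 16.75 cm
RCF_original = 1.118 × 10⁻⁵ × 16.75 × (15389)² = 1.118 × 10⁻⁵ × 16.75 × 236,821,321 ≈ 44,348.3 × g
Target RCF = 2.5 × 44,348.3 ≈ 110,870.8 × g
Your rotor: r = 261 mm / 2 = 130.5 mm = 13.05 cm
110,870.8 = 1.118 × 10⁻⁵ × 13.05 × N²
N² = 110,870.8 / (14.5899 × 10⁻⁵) = 759,914,736
N ≈ √759,914,736 ≈ 27,566.6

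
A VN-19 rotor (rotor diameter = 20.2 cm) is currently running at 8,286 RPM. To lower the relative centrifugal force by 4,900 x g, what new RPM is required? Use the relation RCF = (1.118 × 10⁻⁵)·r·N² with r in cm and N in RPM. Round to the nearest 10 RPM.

r = 20.2 / 2 = 10.1 cm
Current RCF = 1.118 × 10⁻⁵ × 10.1 × (8286)² = 1.118 × 10⁻⁵ × 10.1 × 68,657,796 ≈ 7,752.7 × g
Target RCF = 7,752.7 − 4,900 = 2,852.7 × g
N² = 2,852.7 / (11.2918 × 10⁻⁵) = 25,263,466
N ≈ √25,263,466 ≈ 5,026.3

N₂ ≈ 5030 RPM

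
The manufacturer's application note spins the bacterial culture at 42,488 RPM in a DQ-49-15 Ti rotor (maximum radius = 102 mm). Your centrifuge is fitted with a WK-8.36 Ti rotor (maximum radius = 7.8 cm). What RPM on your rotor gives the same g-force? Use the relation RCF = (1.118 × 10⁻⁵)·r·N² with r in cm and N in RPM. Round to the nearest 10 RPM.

48590 RPM

Original rotor: r = 102 mm = 10.2 cm
RCF_original = 1.118 × 10⁻⁵ × 10.2 × (42488)² = 1.118 × 10⁻⁵ × 10.2 × 1,805,230,144 ≈ 205,861.2 × g
205,861.2 = 1.118 × 10⁻⁵ × 7.8 × N²
N² = 205,861.2 / (8.7204 × 10⁻⁵) = 2,360,685,290
N ≈ √2,360,685,290 ≈ 48,586.9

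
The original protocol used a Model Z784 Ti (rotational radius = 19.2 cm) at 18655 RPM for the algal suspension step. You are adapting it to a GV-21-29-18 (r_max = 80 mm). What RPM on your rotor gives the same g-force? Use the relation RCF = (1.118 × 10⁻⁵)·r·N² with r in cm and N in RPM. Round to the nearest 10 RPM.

RCF = 1.118 × 10⁻⁵ × r × N²
RCF_original = 1.118 × 10⁻⁵ × 19.2 × (18655)² = 1.118 × 10⁻⁵ × 19.2 × 348,009,025 ≈ 74,702.2 × g
Your rotor: r = 80 mm = 8.0 cm
74,702.2 = 1.118 × 10⁻⁵ × 8 × N²
N² = 74,702.2 / (8.944 × 10⁻⁵) = 835,221,377
N ≈ √835,221,377 ≈ 28,900.2

28900 RPM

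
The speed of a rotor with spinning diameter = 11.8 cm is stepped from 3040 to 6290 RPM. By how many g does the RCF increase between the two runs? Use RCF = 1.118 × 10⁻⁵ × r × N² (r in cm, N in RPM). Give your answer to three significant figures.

≈ 2000 g

r = 11.8 / 2 = 5.9 cm
RCF₁ = 1.118 × 10⁻⁵ × 5.9 × (3040)² = 1.118 × 10⁻⁵ × 5.9 × 9,241,600 ≈ 609.6 × g
RCF₂ = 1.118 × 10⁻⁵ × 5.9 × (6290)² = 1.118 × 10⁻⁵ × 5.9 × 39,564,100 ≈ 2,609.7 × g
Increase = 2,609.7 − 609.6 = 2,000.1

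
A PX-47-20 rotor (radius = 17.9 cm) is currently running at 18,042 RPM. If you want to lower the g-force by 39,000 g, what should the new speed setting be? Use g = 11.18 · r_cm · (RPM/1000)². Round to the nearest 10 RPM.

11430 RPM

Current RCF = 11.18 × 17.9 × (18.042)² = 11.18 × 17.9 × 325.513764 ≈ 65,142.5 × g
Target RCF = 65,142.5 − 39,000 = 26,142.5 × g
(N/1000)² = 26,142.5 / 200.122 = 130.6328
N = 1000 × √130.6328 ≈ 11,429.5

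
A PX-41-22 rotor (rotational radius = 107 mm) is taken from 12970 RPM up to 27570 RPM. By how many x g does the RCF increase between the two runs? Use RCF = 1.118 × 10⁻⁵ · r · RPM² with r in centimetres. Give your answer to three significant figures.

r = 107 mm = 10.7 cm
RCF₁ = 1.118 × 10⁻⁵ × 10.7 × (12970)² = 1.118 × 10⁻⁵ × 10.7 × 168,220,900 ≈ 20,123.6 × g
RCF₂ = 1.118 × 10⁻⁵ × 10.7 × (27570)² = 1.118 × 10⁻⁵ × 10.7 × 760,104,900 ≈ 90,928.3 × g
Increase = 90,928.3 − 20,123.6 = 70,804.7

≈ 70800 x g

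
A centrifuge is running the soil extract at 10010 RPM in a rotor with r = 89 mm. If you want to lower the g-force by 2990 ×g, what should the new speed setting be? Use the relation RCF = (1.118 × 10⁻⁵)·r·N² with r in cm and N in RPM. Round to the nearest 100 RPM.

r = 89 mm = 8.9 cm
Current RCF = 1.118 × 10⁻⁵ × 8.9 × (10010)² = 1.118 × 10⁻⁵ × 8.9 × 100,200,100 ≈ 9,970.1 × g
Target RCF = 9,970.1 − 2,990 = 6,980.1 × g
N² = 6,980.1 / (9.9502 × 10⁻⁵) = 70,150,349
N ≈ √70,150,349 ≈ 8,375.6

8400 RPM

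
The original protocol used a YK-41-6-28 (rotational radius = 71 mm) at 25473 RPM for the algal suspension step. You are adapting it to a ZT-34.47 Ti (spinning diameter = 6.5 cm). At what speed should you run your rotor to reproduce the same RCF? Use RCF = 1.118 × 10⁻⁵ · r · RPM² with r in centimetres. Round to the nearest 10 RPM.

≈ 37650 RPM

Original rotor: r = 71 mm = 7.1 cm
RCF_original = 1.118 × 10⁻⁵ × 7.1 × (25473)² = 1.118 × 10⁻⁵ × 7.1 × 648,873,729 ≈ 51,506.3 × g
Your rotor: r = 6.5 / 2 = 3.25 cm
51,506.3 = 1.118 × 10⁻⁵ × 3.25 × N²
N² = 51,506.3 / (3.6335 × 10⁻⁵) = 1,417,539,562
N ≈ √1,417,539,562 ≈ 37,650.2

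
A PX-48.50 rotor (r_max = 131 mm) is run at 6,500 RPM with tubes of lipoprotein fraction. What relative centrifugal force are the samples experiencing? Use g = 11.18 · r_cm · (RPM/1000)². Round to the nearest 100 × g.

RCF ≈ 6200 × g

r = 131 mm = 13.1 cm
RCF = 11.18 × 13.1 × (6.5)² = 11.18 × 13.1 × 42.25 ≈ 6,187.9 × g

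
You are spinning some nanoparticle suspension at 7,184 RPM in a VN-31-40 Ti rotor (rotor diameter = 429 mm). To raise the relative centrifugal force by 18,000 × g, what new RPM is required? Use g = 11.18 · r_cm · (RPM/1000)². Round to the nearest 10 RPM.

r = 429 mm / 2 = 214.5 mm = 21.45 cm
Current RCF = 11.18 × 21.45 × (7.184)² = 11.18 × 21.45 × 51.609856 ≈ 12,376.6 × g
Target RCF = 12,376.6 + 18,000 = 30,376.6 × g
(N/1000)² = 30,376.6 / 239.811 = 126.6689
N = 1000 × √126.6689 ≈ 11,254.7

11250 RPM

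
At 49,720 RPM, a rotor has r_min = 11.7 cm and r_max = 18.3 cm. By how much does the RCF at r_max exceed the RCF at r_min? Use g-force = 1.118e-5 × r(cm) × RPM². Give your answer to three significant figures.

182000 × g

ΔRCF = 1.118 × 10⁻⁵ × (r_max − r_min) × N² = 1.118 × 10⁻⁵ × 6.6 × 2,472,078,400 ≈ 182,409.7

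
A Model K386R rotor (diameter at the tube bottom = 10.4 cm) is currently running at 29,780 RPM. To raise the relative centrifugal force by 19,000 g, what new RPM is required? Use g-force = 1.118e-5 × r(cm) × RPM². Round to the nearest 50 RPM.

r = 10.4 / 2 = 5.2 cm
Current RCF = 1.118 × 10⁻⁵ × 5.2 × (29780)² = 1.118 × 10⁻⁵ × 5.2 × 886,848,400 ≈ 51,557.8 × g
Target RCF = 51,557.8 + 19,000 = 70,557.8 × g
N² = 70,557.8 / (5.8136 × 10⁻⁵) = 1,213,667,951
N ≈ √1,213,667,951 ≈ 34,837.7

34850 RPM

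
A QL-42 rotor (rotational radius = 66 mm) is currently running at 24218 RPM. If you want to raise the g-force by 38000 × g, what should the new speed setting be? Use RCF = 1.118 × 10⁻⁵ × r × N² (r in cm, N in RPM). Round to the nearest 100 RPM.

≈ 33200 RPM

r = 66 mm = 6.6 cm
Current RCF = 1.118 × 10⁻⁵ × 6.6 × (24218)² = 1.118 × 10⁻⁵ × 6.6 × 586,511,524 ≈ 43,277.5 × g
Target RCF = 43,277.5 + 38,000 = 81,277.5 × g
N² = 81,277.5 / (7.3788 × 10⁻⁵) = 1,101,500,244
N ≈ √1,101,500,244 ≈ 33,188.9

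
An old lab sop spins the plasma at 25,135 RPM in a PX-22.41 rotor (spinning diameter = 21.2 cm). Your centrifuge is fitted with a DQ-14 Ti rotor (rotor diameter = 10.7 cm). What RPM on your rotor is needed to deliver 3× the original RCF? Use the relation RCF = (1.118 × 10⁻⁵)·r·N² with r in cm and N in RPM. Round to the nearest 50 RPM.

≈ 61300 RPM

Original rotor: r = 21.2 / 2 = 10.6 cm
RCF_original = 1.118 × 10⁻⁵ × 10.6 × (25135)² = 1.118 × 10⁻⁵ × 10.6 × 631,768,225 ≈ 74,869.6 × g
Target RCF = 3 × 74,869.6 ≈ 224,608.8 × g
Your rotor: r = 10.7 / 2 = 5.35 cm
224,608.8 = 1.118 × 10⁻⁵ × 5.35 × N²
N² = 224,608.8 / (5.9813 × 10⁻⁵) = 3,755,183,656
N ≈ √3,755,183,656 ≈ 61,279.6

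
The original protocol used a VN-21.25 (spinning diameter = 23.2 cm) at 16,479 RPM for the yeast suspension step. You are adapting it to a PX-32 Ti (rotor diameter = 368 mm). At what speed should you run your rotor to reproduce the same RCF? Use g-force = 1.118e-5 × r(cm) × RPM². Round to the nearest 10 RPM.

≈ 13080 RPM

Original rotor: r = 23.2 / 2 = 11.6 cm
RCF_original = 1.118 × 10⁻⁵ × 11.6 × (16479)² = 1.118 × 10⁻⁵ × 11.6 × 271,557,441 ≈ 35,217.7 × g
Your rotor: r = 368 mm / 2 = 184 mm = 18.4 cm
35,217.7 = 1.118 × 10⁻⁵ × 18.4 × N²
N² = 35,217.7 / (20.5712 × 10⁻⁵) = 171,199,055
N ≈ √171,199,055 ≈ 13,084.3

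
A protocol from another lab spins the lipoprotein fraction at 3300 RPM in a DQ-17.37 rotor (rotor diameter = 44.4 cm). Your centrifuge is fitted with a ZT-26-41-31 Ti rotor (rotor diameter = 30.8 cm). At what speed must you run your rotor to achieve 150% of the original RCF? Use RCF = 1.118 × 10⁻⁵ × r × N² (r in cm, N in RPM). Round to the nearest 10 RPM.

Original rotor: r = 44.4 / 2 = 22.2 cm
RCF = 1.118 × 10⁻⁵ × r × N²
RCF_original = 1.118 × 10⁻⁵ × 22.2 × (3300)² = 1.118 × 10⁻⁵ × 22.2 × 10,890,000 ≈ 2,702.9 × g
Target RCF = 1.5 × 2,702.9 ≈ 4,054.4 × g
Your rotor: r = 30.8 / 2 = 15.4 cm
4,054.4 = 1.118 × 10⁻⁵ × 15.4 × N²
N² = 4,054.4 / (17.2172 × 10⁻⁵) = 23,548,544
N ≈ √23,548,544 ≈ 4,852.7

4850 RPM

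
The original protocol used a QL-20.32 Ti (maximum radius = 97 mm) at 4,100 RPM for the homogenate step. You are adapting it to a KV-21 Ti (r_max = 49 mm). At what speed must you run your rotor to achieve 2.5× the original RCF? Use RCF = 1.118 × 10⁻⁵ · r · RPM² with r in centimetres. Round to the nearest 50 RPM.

9100 RPM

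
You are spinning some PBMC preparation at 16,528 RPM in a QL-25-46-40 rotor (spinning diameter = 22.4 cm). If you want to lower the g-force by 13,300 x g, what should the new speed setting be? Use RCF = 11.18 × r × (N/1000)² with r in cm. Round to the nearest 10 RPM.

r = 22.4 / 2 = 11.2 cm
Current RCF = 11.18 × 11.2 × (16.528)² = 11.18 × 11.2 × 273.174784 ≈ 34,205.9 × g
Target RCF = 34,205.9 − 13,300 = 20,905.9 × g
(N/1000)² = 20,905.9 / 125.216 = 166.9587
N = 1000 × √166.9587 ≈ 12,921.2

12920 RPM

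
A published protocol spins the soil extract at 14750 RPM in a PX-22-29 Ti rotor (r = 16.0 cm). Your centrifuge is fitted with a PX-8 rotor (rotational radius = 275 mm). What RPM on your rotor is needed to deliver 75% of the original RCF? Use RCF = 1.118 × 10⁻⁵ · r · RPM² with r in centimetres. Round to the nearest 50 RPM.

RCF = 1.118 × 10⁻⁵ × r × N²
RCF_original = 1.118 × 10⁻⁵ × 16 × (14750)² = 1.118 × 10⁻⁵ × 16 × 217,562,500 ≈ 38,917.6 × g
Target RCF = 0.75 × 38,917.6 ≈ 29,188.2 × g
Your rotor: r = 275 mm = 27.5 cm
29,188.2 = 1.118 × 10⁻⁵ × 27.5 × N²
N² = 29,188.2 / (30.745 × 10⁻⁵) = 94,936,412
N ≈ √94,936,412 ≈ 9,743.5

≈ 9750 RPM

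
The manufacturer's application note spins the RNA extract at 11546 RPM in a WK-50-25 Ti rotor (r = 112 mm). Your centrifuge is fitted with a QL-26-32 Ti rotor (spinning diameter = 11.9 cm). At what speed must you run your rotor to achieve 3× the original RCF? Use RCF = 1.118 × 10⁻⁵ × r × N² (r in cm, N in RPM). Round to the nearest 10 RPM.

Original rotor: r = 112 mm = 11.2 cm
RCF = 1.118 × 10⁻⁵ × r × N²
RCF_original = 1.118 × 10⁻⁵ × 11.2 × (11546)² = 1.118 × 10⁻⁵ × 11.2 × 133,310,116 ≈ 16,692.6 × g
Target RCF = 3 × 16,692.6 ≈ 50,077.8 × g
Your rotor: r = 11.9 / 2 = 5.95 cm
50,077.8 = 1.118 × 10⁻⁵ × 5.95 × N²
N² = 50,077.8 / (6.6521 × 10⁻⁵) = 752,811,894
N ≈ √752,811,894 ≈ 27,437.4

27440 RPM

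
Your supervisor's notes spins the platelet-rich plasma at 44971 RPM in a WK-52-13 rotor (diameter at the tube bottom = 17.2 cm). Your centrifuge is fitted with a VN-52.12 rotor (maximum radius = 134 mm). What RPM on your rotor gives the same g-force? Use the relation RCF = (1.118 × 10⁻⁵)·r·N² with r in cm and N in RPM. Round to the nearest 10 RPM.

36030 RPM

Original rotor: r = 17.2 / 2 = 8.6 cm
RCF_original = 1.118 × 10⁻⁵ × 8.6 × (44971)² = 1.118 × 10⁻⁵ × 8.6 × 2,022,390,841 ≈ 194,448.8 × g
Your rotor: r = 134 mm = 13.4 cm
194,448.8 = 1.118 × 10⁻⁵ × 13.4 × N²
N² = 194,448.8 / (14.9812 × 10⁻⁵) = 1,297,952,100
N ≈ √1,297,952,100 ≈ 36,027.1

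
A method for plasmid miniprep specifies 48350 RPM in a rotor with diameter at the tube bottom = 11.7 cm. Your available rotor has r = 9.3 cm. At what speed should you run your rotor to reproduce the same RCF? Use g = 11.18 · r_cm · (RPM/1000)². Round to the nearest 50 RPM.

38350 RPM

Original rotor: r = 11.7 / 2 = 5.85 cm
RCF = 11.18 × r × (N/1000)²
RCF_original = 11.18 × 5.85 × (48.35)² = 11.18 × 5.85 × 2,337.7225 ≈ 152,894.1 × g
152,894.1 = 11.18 × 9.3 × (N/1000)²
(N/1000)² = 152,894.1 / 103.974 = 1470.503
N = 1000 × √1470.503 ≈ 38,347.1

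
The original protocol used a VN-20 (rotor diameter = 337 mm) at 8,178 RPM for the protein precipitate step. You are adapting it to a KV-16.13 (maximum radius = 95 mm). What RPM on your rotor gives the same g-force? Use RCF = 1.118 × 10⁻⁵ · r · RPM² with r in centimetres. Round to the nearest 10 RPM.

Original rotor: r = 337 mm / 2 = 168.5 mm = 16.85 cm
RCF_original = 1.118 × 10⁻⁵ × 16.85 × (8178)² = 1.118 × 10⁻⁵ × 16.85 × 66,879,684 ≈ 12,599 × g
Your rotor: r = 95 mm = 9.5 cm
12,599 = 1.118 × 10⁻⁵ × 9.5 × N²
N² = 12,599 / (10.621 × 10⁻⁵) = 118,623,482
N ≈ √118,623,482 ≈ 10,891.4

10890 RPM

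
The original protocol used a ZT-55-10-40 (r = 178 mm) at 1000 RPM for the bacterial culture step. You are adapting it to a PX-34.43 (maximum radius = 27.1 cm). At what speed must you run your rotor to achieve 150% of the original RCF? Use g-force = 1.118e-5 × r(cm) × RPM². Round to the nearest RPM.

993 RPM

Original rotor: r = 178 mm = 17.8 cm
RCF_original = 1.118 × 10⁻⁵ × 17.8 × (1000)² = 1.118 × 10⁻⁵ × 17.8 × 1,000,000 ≈ 199 × g
Target RCF = 1.5 × 199 ≈ 298.5 × g
298.5 = 1.118 × 10⁻⁵ × 27.1 × N²
N² = 298.5 / (30.2978 × 10⁻⁵) = 985,220
N ≈ √985,220 ≈ 992.6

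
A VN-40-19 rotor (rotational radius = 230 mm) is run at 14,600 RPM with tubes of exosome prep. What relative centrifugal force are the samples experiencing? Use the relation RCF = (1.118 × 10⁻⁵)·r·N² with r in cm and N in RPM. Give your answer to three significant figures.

RCF ≈ 54800 g

r = 230 mm = 23.0 cm
RCF = 1.118 × 10⁻⁵ × r × N²
RCF = 1.118 × 10⁻⁵ × 23 × (14600)² = 1.118 × 10⁻⁵ × 23 × 213,160,000 ≈ 54,812 × g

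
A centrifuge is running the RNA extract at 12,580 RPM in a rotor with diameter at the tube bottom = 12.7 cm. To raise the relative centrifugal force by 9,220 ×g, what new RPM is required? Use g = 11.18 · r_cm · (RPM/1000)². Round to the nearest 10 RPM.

r = 12.7 / 2 = 6.35 cm
Current RCF = 11.18 × 6.35 × (12.58)² = 11.18 × 6.35 × 158.2564 ≈ 11,235.1 × g
Target RCF = 11,235.1 + 9,220 = 20,455.1 × g
(N/1000)² = 20,455.1 / 70.993 = 288.1284
N = 1000 × √288.1284 ≈ 16,974.3

≈ 16970 RPM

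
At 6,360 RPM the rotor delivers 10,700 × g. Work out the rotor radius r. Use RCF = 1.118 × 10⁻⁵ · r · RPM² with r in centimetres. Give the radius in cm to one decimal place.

10700 = 1.118 × 10⁻⁵ × r × (6360)²
r = 10700 / (1.118 × 10⁻⁵ × 40,449,600) = 10700 / 452.2265 ≈ 23.661 cm

r ≈ 23.7 cm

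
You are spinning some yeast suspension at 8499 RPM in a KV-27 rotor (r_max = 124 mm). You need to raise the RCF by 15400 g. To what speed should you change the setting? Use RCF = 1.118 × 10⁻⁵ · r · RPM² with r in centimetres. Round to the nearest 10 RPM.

r = 124 mm = 12.4 cm
Current RCF = 1.118 × 10⁻⁵ × 12.4 × (8499)² = 1.118 × 10⁻⁵ × 12.4 × 72,233,001 ≈ 10,013.8 × g
Target RCF = 10,013.8 + 15,400 = 25,413.8 × g
N² = 25,413.8 / (13.8632 × 10⁻⁵) = 183,318,426
N ≈ √183,318,426 ≈ 13,539.5

N₂ ≈ 13540 RPM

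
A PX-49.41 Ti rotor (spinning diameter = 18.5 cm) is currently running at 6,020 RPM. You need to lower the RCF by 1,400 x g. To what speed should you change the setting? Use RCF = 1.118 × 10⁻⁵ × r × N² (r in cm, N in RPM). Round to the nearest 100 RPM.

N₂ ≈ 4800 RPM

r = 18.5 / 2 = 9.25 cm
Current RCF = 1.118 × 10⁻⁵ × 9.25 × (6020)² = 1.118 × 10⁻⁵ × 9.25 × 36,240,400 ≈ 3,747.8 × g
Target RCF = 3,747.8 − 1,400 = 2,347.8 × g
N² = 2,347.8 / (10.3415 × 10⁻⁵) = 22,702,703
N ≈ √22,702,703 ≈ 4,764.7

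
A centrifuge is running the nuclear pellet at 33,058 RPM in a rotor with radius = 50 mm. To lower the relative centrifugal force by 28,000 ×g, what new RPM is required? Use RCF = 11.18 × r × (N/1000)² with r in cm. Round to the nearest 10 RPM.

r = 50 mm = 5.0 cm
Current RCF = 11.18 × 5 × (33.058)² = 11.18 × 5 × 1,092.831364 ≈ 61,089.3 × g
Target RCF = 61,089.3 − 28,000 = 33,089.3 × g
(N/1000)² = 33,089.3 / 55.9 = 591.9374
N = 1000 × √591.9374 ≈ 24,329.8

24330 RPM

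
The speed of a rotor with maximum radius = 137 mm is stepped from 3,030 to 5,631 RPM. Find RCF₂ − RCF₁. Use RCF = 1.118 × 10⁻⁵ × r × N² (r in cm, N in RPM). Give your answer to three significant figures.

≈ 3450 g

r = 137 mm = 13.7 cm
RCF₁ = 1.118 × 10⁻⁵ × 13.7 × (3030)² = 1.118 × 10⁻⁵ × 13.7 × 9,180,900 ≈ 1,406.2 × g
RCF₂ = 1.118 × 10⁻⁵ × 13.7 × (5631)² = 1.118 × 10⁻⁵ × 13.7 × 31,708,161 ≈ 4,856.6 × g
Increase = 4,856.6 − 1,406.2 = 3,450.4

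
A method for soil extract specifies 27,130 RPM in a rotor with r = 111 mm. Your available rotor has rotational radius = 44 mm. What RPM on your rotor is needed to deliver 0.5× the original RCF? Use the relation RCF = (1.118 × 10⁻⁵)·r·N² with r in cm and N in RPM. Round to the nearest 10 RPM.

Original rotor: r = 111 mm = 11.1 cm
RCF = 1.118 × 10⁻⁵ × r × N²
RCF_original = 1.118 × 10⁻⁵ × 11.1 × (27130)² = 1.118 × 10⁻⁵ × 11.1 × 736,036,900 ≈ 91,340.7 × g
Target RCF = 0.5 × 91,340.7 ≈ 45,670.3 × g
Your rotor: r = 44 mm = 4.4 cm
45,670.3 = 1.118 × 10⁻⁵ × 4.4 × N²
N² = 45,670.3 / (4.9192 × 10⁻⁵) = 928,409,091
N ≈ √928,409,091 ≈ 30,469.8

30470 RPM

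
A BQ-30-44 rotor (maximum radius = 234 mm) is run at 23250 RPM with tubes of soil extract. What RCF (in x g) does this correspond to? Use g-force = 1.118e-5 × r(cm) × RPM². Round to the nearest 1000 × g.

141000 x g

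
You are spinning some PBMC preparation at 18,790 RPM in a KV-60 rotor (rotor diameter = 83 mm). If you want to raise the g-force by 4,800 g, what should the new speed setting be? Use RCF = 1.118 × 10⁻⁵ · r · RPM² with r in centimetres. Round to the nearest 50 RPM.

r = 83 mm / 2 = 41.5 mm = 4.15 cm
Current RCF = 1.118 × 10⁻⁵ × 4.15 × (18790)² = 1.118 × 10⁻⁵ × 4.15 × 353,064,100 ≈ 16,381.1 × g
Target RCF = 16,381.1 + 4,800 = 21,181.1 × g
N² = 21,181.1 / (4.6397 × 10⁻⁵) = 456,518,740
N ≈ √456,518,740 ≈ 21,366.3

N₂ ≈ 21350 RPM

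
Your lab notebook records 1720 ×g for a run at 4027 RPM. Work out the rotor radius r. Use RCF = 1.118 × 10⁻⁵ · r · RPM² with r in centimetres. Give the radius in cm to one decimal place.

9.5 cm

1720 = 1.118 × 10⁻⁵ × r × (4027)²
r = 1720 / (1.118 × 10⁻⁵ × 16,216,729) = 1720 / 181.303 ≈ 9.487 cm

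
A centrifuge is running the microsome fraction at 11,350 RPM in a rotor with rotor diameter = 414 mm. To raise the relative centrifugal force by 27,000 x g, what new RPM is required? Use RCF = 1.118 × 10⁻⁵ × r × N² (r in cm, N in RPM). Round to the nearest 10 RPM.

≈ 15670 RPM

r = 414 mm / 2 = 207 mm = 20.7 cm
Current RCF = 1.118 × 10⁻⁵ × 20.7 × (11350)² = 1.118 × 10⁻⁵ × 20.7 × 128,822,500 ≈ 29,812.9 × g
Target RCF = 29,812.9 + 27,000 = 56,812.9 × g
N² = 56,812.9 / (23.1426 × 10⁻⁵) = 245,490,567
N ≈ √245,490,567 ≈ 15,668.1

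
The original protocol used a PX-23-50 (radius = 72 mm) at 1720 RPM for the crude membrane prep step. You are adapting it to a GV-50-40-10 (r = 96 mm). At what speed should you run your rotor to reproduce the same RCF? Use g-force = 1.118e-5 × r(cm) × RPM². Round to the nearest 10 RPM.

Original rotor: r = 72 mm = 7.2 cm
RCF_original = 1.118 × 10⁻⁵ × 7.2 × (1720)² = 1.118 × 10⁻⁵ × 7.2 × 2,958,400 ≈ 238.1 × g
Your rotor: r = 96 mm = 9.6 cm
238.1 = 1.118 × 10⁻⁵ × 9.6 × N²
N² = 238.1 / (10.7328 × 10⁻⁵) = 2,218,433
N ≈ √2,218,433 ≈ 1,489.4

≈ 1490 RPM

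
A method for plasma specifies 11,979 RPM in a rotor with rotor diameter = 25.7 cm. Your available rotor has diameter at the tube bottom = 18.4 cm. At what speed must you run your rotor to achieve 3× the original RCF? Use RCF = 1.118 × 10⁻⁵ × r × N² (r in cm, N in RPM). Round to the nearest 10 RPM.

24520 RPM

Original rotor: r = 25.7 / 2 = 12.85 cm
RCF_original = 1.118 × 10⁻⁵ × 12.85 × (11979)² = 1.118 × 10⁻⁵ × 12.85 × 143,496,441 ≈ 20,615.1 × g
Target RCF = 3 × 20,615.1 ≈ 61,845.3 × g
Your rotor: r = 18.4 / 2 = 9.2 cm
61,845.3 = 1.118 × 10⁻⁵ × 9.2 × N²
N² = 61,845.3 / (10.2856 × 10⁻⁵) = 601,280,431
N ≈ √601,280,431 ≈ 24,521.0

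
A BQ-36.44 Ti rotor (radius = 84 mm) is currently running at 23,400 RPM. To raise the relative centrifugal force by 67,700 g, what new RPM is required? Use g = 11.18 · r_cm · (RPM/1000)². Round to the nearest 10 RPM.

≈ 35620 RPM

r = 84 mm = 8.4 cm
Current RCF = 11.18 × 8.4 × (23.4)² = 11.18 × 8.4 × 547.56 ≈ 51,422.5 × g
Target RCF = 51,422.5 + 67,700 = 119,122.5 × g
(N/1000)² = 119,122.5 / 93.912 = 1268.448
N = 1000 × √1268.448 ≈ 35,615.3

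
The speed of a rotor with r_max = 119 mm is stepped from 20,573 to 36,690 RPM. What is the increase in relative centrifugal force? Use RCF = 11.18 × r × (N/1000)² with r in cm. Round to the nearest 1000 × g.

123000 g

r = 119 mm = 11.9 cm
RCF₁ = 11.18 × 11.9 × (20.573)² = 11.18 × 11.9 × 423.248329 ≈ 56,309.8 × g
RCF₂ = 11.18 × 11.9 × (36.69)² = 11.18 × 11.9 × 1,346.1561 ≈ 179,095.3 × g
Increase = 179,095.3 − 56,309.8 = 122,785.5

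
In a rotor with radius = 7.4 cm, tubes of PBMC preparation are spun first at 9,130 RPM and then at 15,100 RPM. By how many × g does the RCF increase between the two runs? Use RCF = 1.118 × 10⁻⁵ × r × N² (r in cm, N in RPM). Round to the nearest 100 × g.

12000 × g

RCF₁ = 1.118 × 10⁻⁵ × 7.4 × (9130)² = 1.118 × 10⁻⁵ × 7.4 × 83,356,900 ≈ 6,896.3 × g
RCF₂ = 1.118 × 10⁻⁵ × 7.4 × (15100)² = 1.118 × 10⁻⁵ × 7.4 × 228,010,000 ≈ 18,863.7 × g
Increase = 18,863.7 − 6,896.3 = 11,967.4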